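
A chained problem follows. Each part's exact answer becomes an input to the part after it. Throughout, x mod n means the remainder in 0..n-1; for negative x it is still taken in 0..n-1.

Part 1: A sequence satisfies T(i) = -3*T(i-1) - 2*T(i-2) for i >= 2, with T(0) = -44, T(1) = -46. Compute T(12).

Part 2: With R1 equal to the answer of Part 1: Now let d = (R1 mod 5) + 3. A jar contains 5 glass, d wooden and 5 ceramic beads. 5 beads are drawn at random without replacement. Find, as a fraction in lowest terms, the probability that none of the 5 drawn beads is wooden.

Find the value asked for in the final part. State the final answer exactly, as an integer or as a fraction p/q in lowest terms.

Part 1: T(2) = -3*(-46) - 2*(-44) = 226; iterating: T(2)=226, T(3)=-586, T(4)=1306, T(5)=-2746, T(6)=5626, T(7)=-11386, T(8)=22906, T(9)=-45946, T(10)=92026, T(11)=-184186, T(12)=368506; answer 368506
Part 2: R1 = 368506; d = 4; total draws C(14,5) = 2002; favorable C(10,5) = 252; P = 18/143; answer 18/143

18/143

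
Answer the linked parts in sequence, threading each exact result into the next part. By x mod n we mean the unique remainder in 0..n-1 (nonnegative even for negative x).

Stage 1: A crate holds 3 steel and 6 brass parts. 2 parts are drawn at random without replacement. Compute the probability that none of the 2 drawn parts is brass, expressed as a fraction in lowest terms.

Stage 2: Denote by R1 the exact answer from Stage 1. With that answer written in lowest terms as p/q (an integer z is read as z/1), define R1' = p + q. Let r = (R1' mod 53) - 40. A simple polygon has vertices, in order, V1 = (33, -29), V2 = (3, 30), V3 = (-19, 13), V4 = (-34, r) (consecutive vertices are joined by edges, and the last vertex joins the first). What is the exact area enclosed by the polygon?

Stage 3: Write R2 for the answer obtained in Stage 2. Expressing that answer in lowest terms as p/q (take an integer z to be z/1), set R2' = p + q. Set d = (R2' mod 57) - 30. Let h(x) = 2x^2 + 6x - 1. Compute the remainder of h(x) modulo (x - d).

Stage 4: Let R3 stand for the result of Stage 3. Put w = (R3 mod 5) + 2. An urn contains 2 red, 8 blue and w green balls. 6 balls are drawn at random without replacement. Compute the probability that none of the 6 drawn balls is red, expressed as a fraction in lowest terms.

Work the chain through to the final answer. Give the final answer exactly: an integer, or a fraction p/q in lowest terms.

3/8

Stage 1: total draws C(9,2) = 36; favorable C(3,2) = 3; P = 1/12; answer 1/12
Stage 2: R1 = 1/12; threaded value p + q = 13; r = -27; cross terms: (33*30 - 3*-29)=1077, (3*13 - -19*30)=609, (-19*-27 - -34*13)=955, (-34*-29 - 33*-27)=1877; twice the area = |4518| = 4518; area = 2259; answer 2259
Stage 3: R2 = 2259; threaded value p + q = 2260; d = 7; remainder = value at the root: 2*(7)^2 + 6*(7)^1 - 1 = (98) + (42) + (-1) = 139; answer 139
Stage 4: R3 = 139; w = 6; total draws C(16,6) = 8008; favorable C(14,6) = 3003; P = 3/8; answer 3/8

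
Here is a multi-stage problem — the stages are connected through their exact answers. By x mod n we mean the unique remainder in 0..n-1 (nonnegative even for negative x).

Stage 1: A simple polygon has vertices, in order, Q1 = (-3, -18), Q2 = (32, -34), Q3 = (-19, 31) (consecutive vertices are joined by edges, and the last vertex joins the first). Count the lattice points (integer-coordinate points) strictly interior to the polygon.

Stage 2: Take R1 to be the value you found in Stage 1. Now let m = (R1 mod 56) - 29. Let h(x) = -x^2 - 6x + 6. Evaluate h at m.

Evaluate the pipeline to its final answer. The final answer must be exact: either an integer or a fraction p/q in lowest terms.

-610

Stage 1: cross terms: (-3*-34 - 32*-18)=678, (32*31 - -19*-34)=346, (-19*-18 - -3*31)=435; twice the area = |1459| = 1459; area = 1459/2; boundary points = 1 + 1 + 1 = 3; strictly interior points = area - boundary/2 + 1 = 729; answer 729
Stage 2: R1 = 729; m = -28; -1*(-28)^2 - 6*(-28)^1 + 6 = (-784) + (168) + (6) = -610; answer -610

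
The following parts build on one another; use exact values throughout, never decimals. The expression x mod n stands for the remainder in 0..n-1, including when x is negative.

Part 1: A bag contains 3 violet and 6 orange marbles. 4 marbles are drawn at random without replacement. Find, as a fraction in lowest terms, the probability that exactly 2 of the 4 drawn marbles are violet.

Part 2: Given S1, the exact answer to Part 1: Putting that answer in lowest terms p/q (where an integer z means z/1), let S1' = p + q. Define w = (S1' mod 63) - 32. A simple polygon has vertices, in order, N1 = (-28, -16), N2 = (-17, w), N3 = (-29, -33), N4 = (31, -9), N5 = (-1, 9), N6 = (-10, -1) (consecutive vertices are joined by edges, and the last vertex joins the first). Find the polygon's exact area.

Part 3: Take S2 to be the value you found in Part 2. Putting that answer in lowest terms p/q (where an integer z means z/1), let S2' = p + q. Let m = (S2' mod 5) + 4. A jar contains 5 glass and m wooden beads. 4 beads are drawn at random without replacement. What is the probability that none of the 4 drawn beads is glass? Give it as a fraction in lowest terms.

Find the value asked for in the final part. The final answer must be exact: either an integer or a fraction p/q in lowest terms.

Part 1: total draws C(9,4) = 126; favorable C(3,2)*C(6,2) = 45; P = 5/14; answer 5/14
Part 2: S1 = 5/14; threaded value p + q = 19; w = -13; cross terms: (-28*-13 - -17*-16)=92, (-17*-33 - -29*-13)=184, (-29*-9 - 31*-33)=1284, (31*9 - -1*-9)=270, (-1*-1 - -10*9)=91, (-10*-16 - -28*-1)=132; twice the area = |2053| = 2053; area = 2053/2; answer 2053/2
Part 3: S2 = 2053/2; threaded value p + q = 2055; m = 4; total draws C(9,4) = 126; favorable C(4,4) = 1; P = 1/126; answer 1/126

1/126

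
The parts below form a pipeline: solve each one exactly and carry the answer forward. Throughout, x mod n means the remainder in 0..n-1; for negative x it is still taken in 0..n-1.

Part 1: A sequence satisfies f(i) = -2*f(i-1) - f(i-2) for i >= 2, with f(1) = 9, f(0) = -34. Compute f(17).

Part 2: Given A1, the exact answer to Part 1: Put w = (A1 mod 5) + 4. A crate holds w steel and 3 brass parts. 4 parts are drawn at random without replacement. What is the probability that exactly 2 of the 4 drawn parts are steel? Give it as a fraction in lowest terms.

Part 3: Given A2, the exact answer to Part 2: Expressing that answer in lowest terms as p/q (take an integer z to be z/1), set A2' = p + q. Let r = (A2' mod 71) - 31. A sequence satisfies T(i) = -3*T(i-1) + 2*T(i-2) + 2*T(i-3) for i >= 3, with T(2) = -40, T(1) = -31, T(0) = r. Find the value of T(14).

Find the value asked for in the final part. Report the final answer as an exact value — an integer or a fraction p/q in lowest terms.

Part 1: f(2) = -2*(9) - 1*(-34) = 16; iterating: f(2)=16, f(3)=-41, f(4)=66, f(5)=-91, f(6)=116, f(7)=-141, f(8)=166, f(9)=-191, f(10)=216, f(11)=-241, f(12)=266, f(13)=-291, f(14)=316, f(15)=-341, f(16)=366, f(17)=-391; answer -391
Part 2: A1 = -391; w = 8; total draws C(11,4) = 330; favorable C(8,2)*C(3,2) = 84; P = 14/55; answer 14/55
Part 3: A2 = 14/55; threaded value p + q = 69; r = 38; T(3) = -3*(-40) + 2*(-31) + 2*(38) = 134; iterating: T(3)=134, T(4)=-544, T(5)=1820, T(6)=-6280, T(7)=21392, T(8)=-73096, T(9)=249512, T(10)=-851944, T(11)=2908664, T(12)=-9930856, T(13)=33906008, T(14)=-115762408; answer -115762408

-115762408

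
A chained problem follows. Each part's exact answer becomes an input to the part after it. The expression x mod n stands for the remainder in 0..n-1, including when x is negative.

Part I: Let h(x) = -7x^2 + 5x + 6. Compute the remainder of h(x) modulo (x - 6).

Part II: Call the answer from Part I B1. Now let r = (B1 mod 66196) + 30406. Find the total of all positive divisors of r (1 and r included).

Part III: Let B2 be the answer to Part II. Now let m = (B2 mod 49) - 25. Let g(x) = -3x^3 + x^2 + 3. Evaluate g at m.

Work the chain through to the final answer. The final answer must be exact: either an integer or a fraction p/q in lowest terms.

-977

Part I: remainder = value at the root: -7*(6)^2 + 5*(6)^1 + 6 = (-252) + (30) + (6) = -216; answer -216
Part II: B1 = -216; r = 96386; 96386 = 2 * 48193; sigma = (1 + 2) * (1 + 48193) = 3 * 48194 = 144582; answer 144582
Part III: B2 = 144582; m = 7; -3*(7)^3 + 1*(7)^2 + 3 = (-1029) + (49) + (3) = -977; answer -977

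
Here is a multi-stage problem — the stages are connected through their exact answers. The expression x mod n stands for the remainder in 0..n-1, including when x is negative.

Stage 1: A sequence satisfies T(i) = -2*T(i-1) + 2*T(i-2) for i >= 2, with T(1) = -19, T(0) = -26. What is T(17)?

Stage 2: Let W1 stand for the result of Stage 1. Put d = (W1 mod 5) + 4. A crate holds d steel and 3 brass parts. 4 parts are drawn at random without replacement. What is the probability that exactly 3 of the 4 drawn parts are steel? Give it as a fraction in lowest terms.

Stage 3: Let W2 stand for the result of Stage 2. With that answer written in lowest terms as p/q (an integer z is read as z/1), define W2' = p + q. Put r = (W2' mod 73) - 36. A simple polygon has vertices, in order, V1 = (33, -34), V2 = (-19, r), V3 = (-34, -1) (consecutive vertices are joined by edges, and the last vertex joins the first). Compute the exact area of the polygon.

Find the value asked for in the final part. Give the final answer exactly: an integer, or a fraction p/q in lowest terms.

590

Stage 1: T(2) = -2*(-19) + 2*(-26) = -14; iterating: T(2)=-14, T(3)=-10, T(4)=-8, T(5)=-4, T(6)=-8, T(7)=8, T(8)=-32, T(9)=80, T(10)=-224, T(11)=608, T(12)=-1664, T(13)=4544, T(14)=-12416, T(15)=33920, T(16)=-92672, T(17)=253184; answer 253184
Stage 2: W1 = 253184; d = 8; total draws C(11,4) = 330; favorable C(8,3)*C(3,1) = 168; P = 28/55; answer 28/55
Stage 3: W2 = 28/55; threaded value p + q = 83; r = -26; cross terms: (33*-26 - -19*-34)=-1504, (-19*-1 - -34*-26)=-865, (-34*-34 - 33*-1)=1189; twice the area = |-1180| = 1180; area = 590; answer 590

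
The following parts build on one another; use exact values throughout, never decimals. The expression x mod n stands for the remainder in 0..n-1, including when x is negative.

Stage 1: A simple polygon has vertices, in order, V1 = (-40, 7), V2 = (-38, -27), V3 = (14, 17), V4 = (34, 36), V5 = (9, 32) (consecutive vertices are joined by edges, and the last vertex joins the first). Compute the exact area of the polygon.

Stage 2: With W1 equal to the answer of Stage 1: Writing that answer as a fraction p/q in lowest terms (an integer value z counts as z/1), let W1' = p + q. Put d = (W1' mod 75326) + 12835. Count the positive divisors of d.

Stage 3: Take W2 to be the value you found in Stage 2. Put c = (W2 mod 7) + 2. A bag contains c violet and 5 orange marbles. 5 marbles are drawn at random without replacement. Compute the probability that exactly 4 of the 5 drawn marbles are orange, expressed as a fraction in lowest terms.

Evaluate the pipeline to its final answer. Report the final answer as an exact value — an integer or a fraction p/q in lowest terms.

Stage 1: cross terms: (-40*-27 - -38*7)=1346, (-38*17 - 14*-27)=-268, (14*36 - 34*17)=-74, (34*32 - 9*36)=764, (9*7 - -40*32)=1343; twice the area = |3111| = 3111; area = 3111/2; answer 3111/2
Stage 2: W1 = 3111/2; threaded value p + q = 3113; d = 15948; 15948 = 2^2 * 3^2 * 443; number of divisors = (2+1) * (2+1) * (1+1) = 18; answer 18
Stage 3: W2 = 18; c = 6; total draws C(11,5) = 462; favorable C(5,4)*C(6,1) = 30; P = 5/77; answer 5/77

5/77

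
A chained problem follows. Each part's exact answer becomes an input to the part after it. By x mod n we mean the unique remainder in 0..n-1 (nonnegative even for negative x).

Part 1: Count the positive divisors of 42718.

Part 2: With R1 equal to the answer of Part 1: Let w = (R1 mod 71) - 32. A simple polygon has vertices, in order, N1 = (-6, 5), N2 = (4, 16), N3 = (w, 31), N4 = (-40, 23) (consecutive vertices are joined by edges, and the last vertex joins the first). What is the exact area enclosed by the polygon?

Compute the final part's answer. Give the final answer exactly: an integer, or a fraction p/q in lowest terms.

537

Part 1: 42718 = 2 * 13 * 31 * 53; number of divisors = (1+1) * (1+1) * (1+1) * (1+1) = 16; answer 16
Part 2: R1 = 16; w = -16; cross terms: (-6*16 - 4*5)=-116, (4*31 - -16*16)=380, (-16*23 - -40*31)=872, (-40*5 - -6*23)=-62; twice the area = |1074| = 1074; area = 537; answer 537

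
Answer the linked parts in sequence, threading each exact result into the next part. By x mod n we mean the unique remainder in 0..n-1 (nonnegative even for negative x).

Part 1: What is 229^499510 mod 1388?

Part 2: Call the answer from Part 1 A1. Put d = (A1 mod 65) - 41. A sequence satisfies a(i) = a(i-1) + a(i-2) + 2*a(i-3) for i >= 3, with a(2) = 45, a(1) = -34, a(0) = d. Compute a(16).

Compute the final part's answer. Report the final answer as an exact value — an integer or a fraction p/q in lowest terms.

Part 1: squarings mod 1388: 229^1=229, 229^2=1085, 229^4=201, 229^8=149, 229^16=1381, 229^32=49, 229^64=1013, 229^128=437, 229^256=813, 229^512=281, 229^1024=1233, 229^2048=429, 229^4096=825, 229^8192=505, 229^16384=1021, 229^32768=53, 229^65536=33, 229^131072=1089, 229^262144=569; 229^499510 = 229^2 * 229^4 * 229^16 * 229^32 * 229^256 * 229^512 * 229^1024 * 229^2048 * 229^4096 * 229^32768 * 229^65536 * 229^131072 * 229^262144 = 461 (mod 1388); answer 461
Part 2: A1 = 461; d = -35; a(3) = 1*(45) + 1*(-34) + 2*(-35) = -59; iterating: a(3)=-59, a(4)=-82, a(5)=-51, a(6)=-251, a(7)=-466, a(8)=-819, a(9)=-1787, a(10)=-3538, a(11)=-6963, a(12)=-14075, a(13)=-28114, a(14)=-56115, a(15)=-112379, a(16)=-224722; answer -224722

-224722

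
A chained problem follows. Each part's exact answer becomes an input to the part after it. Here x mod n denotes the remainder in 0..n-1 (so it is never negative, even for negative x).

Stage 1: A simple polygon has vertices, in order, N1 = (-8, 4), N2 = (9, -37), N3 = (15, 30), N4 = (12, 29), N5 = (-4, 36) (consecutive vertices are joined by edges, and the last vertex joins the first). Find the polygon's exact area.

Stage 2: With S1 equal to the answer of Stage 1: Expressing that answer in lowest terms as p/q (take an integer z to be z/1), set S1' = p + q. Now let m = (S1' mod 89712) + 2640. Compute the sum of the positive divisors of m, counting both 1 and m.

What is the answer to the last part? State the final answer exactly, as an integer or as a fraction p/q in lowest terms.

3632

Stage 1: cross terms: (-8*-37 - 9*4)=260, (9*30 - 15*-37)=825, (15*29 - 12*30)=75, (12*36 - -4*29)=548, (-4*4 - -8*36)=272; twice the area = |1980| = 1980; area = 990; answer 990
Stage 2: S1 = 990; threaded value p + q = 991; m = 3631; 3631 is prime, so its only divisors are 1 and 3631; sigma = 1 + 3631 = 3632; answer 3632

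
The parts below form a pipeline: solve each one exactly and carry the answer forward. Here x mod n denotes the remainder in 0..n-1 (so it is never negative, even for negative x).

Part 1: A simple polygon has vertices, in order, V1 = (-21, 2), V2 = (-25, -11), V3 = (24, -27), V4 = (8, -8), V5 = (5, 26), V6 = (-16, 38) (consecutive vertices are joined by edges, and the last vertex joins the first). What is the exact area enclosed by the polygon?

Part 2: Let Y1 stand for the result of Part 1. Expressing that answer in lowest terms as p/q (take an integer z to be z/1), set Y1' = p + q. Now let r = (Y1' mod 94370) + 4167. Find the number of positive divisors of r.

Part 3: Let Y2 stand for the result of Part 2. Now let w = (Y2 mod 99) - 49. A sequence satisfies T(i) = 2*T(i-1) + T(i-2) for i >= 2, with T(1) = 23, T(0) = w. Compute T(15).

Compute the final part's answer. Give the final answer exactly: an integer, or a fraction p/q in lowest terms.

Part 1: cross terms: (-21*-11 - -25*2)=281, (-25*-27 - 24*-11)=939, (24*-8 - 8*-27)=24, (8*26 - 5*-8)=248, (5*38 - -16*26)=606, (-16*2 - -21*38)=766; twice the area = |2864| = 2864; area = 1432; answer 1432
Part 2: Y1 = 1432; threaded value p + q = 1433; r = 5600; 5600 = 2^5 * 5^2 * 7; number of divisors = (5+1) * (2+1) * (1+1) = 36; answer 36
Part 3: Y2 = 36; w = -13; T(2) = 2*(23) + 1*(-13) = 33; iterating: T(2)=33, T(3)=89, T(4)=211, T(5)=511, T(6)=1233, T(7)=2977, T(8)=7187, T(9)=17351, T(10)=41889, T(11)=101129, T(12)=244147, T(13)=589423, T(14)=1422993, T(15)=3435409; answer 3435409

3435409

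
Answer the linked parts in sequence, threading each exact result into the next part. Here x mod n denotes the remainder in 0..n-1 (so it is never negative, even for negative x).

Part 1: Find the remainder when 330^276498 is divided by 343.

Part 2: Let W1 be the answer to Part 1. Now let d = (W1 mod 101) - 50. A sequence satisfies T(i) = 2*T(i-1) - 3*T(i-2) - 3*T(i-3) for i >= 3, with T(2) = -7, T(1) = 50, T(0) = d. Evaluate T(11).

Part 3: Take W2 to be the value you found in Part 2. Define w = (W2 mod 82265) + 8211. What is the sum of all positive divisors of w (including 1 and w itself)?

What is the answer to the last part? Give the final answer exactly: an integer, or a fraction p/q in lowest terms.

26480

Part 1: squarings mod 343: 330^1=330, 330^2=169, 330^4=92, 330^8=232, 330^16=316, 330^32=43, 330^64=134, 330^128=120, 330^256=337, 330^512=36, 330^1024=267, 330^2048=288, 330^4096=281, 330^8192=71, 330^16384=239, 330^32768=183, 330^65536=218, 330^131072=190, 330^262144=85; 330^276498 = 330^2 * 330^16 * 330^2048 * 330^4096 * 330^8192 * 330^262144 = 29 (mod 343); answer 29
Part 2: W1 = 29; d = -21; T(3) = 2*(-7) - 3*(50) - 3*(-21) = -101; iterating: T(3)=-101, T(4)=-331, T(5)=-338, T(6)=620, T(7)=3247, T(8)=5648, T(9)=-305, T(10)=-27295, T(11)=-70619; answer -70619
Part 3: W2 = -70619; w = 19857; 19857 = 3 * 6619; sigma = (1 + 3) * (1 + 6619) = 4 * 6620 = 26480; answer 26480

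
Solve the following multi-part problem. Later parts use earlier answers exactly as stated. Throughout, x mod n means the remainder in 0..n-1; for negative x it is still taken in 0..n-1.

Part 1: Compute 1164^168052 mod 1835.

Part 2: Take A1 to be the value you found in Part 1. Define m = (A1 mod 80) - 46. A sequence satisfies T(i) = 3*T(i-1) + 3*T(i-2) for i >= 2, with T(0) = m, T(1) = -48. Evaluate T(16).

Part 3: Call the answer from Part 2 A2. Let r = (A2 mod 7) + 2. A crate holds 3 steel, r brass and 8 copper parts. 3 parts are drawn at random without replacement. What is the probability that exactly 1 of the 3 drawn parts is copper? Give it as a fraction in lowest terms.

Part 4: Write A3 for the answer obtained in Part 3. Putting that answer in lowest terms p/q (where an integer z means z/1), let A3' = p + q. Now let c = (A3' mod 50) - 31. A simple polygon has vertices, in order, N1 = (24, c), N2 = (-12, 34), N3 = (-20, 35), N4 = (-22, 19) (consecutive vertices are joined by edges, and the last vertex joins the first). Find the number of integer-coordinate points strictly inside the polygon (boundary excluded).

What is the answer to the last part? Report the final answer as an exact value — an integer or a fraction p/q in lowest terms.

492

Part 1: squarings mod 1835: 1164^1=1164, 1164^2=666, 1164^4=1321, 1164^8=1791, 1164^16=101, 1164^32=1026, 1164^64=1221, 1164^128=821, 1164^256=596, 1164^512=1061, 1164^1024=866, 1164^2048=1276, 1164^4096=531, 1164^8192=1206, 1164^16384=1116, 1164^32768=1326, 1164^65536=346, 1164^131072=441; 1164^168052 = 1164^4 * 1164^16 * 1164^32 * 1164^64 * 1164^4096 * 1164^32768 * 1164^131072 = 786 (mod 1835); answer 786
Part 2: A1 = 786; m = 20; T(2) = 3*(-48) + 3*(20) = -84; iterating: T(2)=-84, T(3)=-396, T(4)=-1440, T(5)=-5508, T(6)=-20844, T(7)=-79056, T(8)=-299700, T(9)=-1136268, T(10)=-4307904, T(11)=-16332516, T(12)=-61921260, T(13)=-234761328, T(14)=-890047764, T(15)=-3374427276, T(16)=-12793425120; answer -12793425120
Part 3: A2 = -12793425120; r = 2; total draws C(13,3) = 286; favorable C(8,1)*C(5,2) = 80; P = 40/143; answer 40/143
Part 4: A3 = 40/143; threaded value p + q = 183; c = 2; cross terms: (24*34 - -12*2)=840, (-12*35 - -20*34)=260, (-20*19 - -22*35)=390, (-22*2 - 24*19)=-500; twice the area = |990| = 990; area = 495; boundary points = 4 + 1 + 2 + 1 = 8; strictly interior points = area - boundary/2 + 1 = 492; answer 492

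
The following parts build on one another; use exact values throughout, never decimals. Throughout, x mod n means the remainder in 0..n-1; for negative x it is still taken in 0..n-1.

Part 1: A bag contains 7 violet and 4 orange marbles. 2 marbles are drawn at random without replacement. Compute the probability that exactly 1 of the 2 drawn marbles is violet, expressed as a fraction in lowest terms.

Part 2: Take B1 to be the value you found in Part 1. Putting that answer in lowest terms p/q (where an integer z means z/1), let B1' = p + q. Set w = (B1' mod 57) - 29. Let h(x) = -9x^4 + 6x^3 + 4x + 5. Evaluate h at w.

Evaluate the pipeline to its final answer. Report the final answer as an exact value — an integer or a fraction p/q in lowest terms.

Part 1: total draws C(11,2) = 55; favorable C(7,1)*C(4,1) = 28; P = 28/55; answer 28/55
Part 2: B1 = 28/55; threaded value p + q = 83; w = -3; -9*(-3)^4 + 6*(-3)^3 + 4*(-3)^1 + 5 = (-729) + (-162) + (-12) + (5) = -898; answer -898

-898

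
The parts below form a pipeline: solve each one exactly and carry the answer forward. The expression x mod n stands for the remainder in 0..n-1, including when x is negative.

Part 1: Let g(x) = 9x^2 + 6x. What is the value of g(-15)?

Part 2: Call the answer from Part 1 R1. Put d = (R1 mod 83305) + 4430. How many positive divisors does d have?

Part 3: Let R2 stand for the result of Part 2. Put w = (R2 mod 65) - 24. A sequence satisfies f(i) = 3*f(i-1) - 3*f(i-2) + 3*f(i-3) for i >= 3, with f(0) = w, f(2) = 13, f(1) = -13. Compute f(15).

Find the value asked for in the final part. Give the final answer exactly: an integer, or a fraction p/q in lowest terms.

59292

Part 1: 9*(-15)^2 + 6*(-15)^1 = (2025) + (-90) = 1935; answer 1935
Part 2: R1 = 1935; d = 6365; 6365 = 5 * 19 * 67; number of divisors = (1+1) * (1+1) * (1+1) = 8; answer 8
Part 3: R2 = 8; w = -16; f(3) = 3*(13) - 3*(-13) + 3*(-16) = 30; iterating: f(3)=30, f(4)=12, f(5)=-15, f(6)=9, f(7)=108, f(8)=252, f(9)=459, f(10)=945, f(11)=2214, f(12)=5184, f(13)=11745, f(14)=26325, f(15)=59292; answer 59292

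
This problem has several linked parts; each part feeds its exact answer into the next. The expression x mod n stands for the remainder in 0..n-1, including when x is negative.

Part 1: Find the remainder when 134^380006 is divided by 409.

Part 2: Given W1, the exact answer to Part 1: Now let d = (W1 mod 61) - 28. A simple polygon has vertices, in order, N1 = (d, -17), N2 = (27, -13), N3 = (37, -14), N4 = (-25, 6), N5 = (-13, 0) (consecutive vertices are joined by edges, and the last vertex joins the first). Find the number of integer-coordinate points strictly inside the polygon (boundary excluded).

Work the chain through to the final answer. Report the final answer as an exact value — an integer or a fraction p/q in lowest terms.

154

Part 1: squarings mod 409: 134^1=134, 134^2=369, 134^4=373, 134^8=69, 134^16=262, 134^32=341, 134^64=125, 134^128=83, 134^256=345, 134^512=6, 134^1024=36, 134^2048=69, 134^4096=262, 134^8192=341, 134^16384=125, 134^32768=83, 134^65536=345, 134^131072=6, 134^262144=36; 134^380006 = 134^2 * 134^4 * 134^32 * 134^64 * 134^1024 * 134^2048 * 134^16384 * 134^32768 * 134^65536 * 134^262144 = 182 (mod 409); answer 182
Part 2: W1 = 182; d = 32; cross terms: (32*-13 - 27*-17)=43, (27*-14 - 37*-13)=103, (37*6 - -25*-14)=-128, (-25*0 - -13*6)=78, (-13*-17 - 32*0)=221; twice the area = |317| = 317; area = 317/2; boundary points = 1 + 1 + 2 + 6 + 1 = 11; strictly interior points = area - boundary/2 + 1 = 154; answer 154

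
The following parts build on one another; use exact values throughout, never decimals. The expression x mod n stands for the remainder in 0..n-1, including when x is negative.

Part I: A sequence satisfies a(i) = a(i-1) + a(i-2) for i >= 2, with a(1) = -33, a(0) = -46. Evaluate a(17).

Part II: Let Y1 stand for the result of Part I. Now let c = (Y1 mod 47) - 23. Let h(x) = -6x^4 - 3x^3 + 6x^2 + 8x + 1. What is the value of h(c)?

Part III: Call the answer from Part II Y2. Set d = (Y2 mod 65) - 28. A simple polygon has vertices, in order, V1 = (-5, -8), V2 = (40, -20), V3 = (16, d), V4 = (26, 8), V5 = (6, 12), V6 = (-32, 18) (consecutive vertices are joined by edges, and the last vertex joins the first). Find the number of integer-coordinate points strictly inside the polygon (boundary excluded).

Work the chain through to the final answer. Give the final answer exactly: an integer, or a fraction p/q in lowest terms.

888

Part I: a(2) = 1*(-33) + 1*(-46) = -79; iterating: a(2)=-79, a(3)=-112, a(4)=-191, a(5)=-303, a(6)=-494, a(7)=-797, a(8)=-1291, a(9)=-2088, a(10)=-3379, a(11)=-5467, a(12)=-8846, a(13)=-14313, a(14)=-23159, a(15)=-37472, a(16)=-60631, a(17)=-98103; answer -98103
Part II: Y1 = -98103; c = 10; -6*(10)^4 - 3*(10)^3 + 6*(10)^2 + 8*(10)^1 + 1 = (-60000) + (-3000) + (600) + (80) + (1) = -62319; answer -62319
Part III: Y2 = -62319; d = -12; cross terms: (-5*-20 - 40*-8)=420, (40*-12 - 16*-20)=-160, (16*8 - 26*-12)=440, (26*12 - 6*8)=264, (6*18 - -32*12)=492, (-32*-8 - -5*18)=346; twice the area = |1802| = 1802; area = 901; boundary points = 3 + 8 + 10 + 4 + 2 + 1 = 28; strictly interior points = area - boundary/2 + 1 = 888; answer 888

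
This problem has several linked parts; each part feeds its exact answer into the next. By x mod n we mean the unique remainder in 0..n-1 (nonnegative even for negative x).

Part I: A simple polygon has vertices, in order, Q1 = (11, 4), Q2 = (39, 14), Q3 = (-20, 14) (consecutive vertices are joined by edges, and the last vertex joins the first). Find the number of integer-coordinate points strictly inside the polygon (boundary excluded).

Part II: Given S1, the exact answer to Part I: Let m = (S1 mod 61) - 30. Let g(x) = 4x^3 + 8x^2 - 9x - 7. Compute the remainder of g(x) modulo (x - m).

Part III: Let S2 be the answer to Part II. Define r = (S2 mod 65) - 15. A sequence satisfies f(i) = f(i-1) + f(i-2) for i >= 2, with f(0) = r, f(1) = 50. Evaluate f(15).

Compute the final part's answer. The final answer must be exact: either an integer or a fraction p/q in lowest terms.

Part I: cross terms: (11*14 - 39*4)=-2, (39*14 - -20*14)=826, (-20*4 - 11*14)=-234; twice the area = |590| = 590; area = 295; boundary points = 2 + 59 + 1 = 62; strictly interior points = area - boundary/2 + 1 = 265; answer 265
Part II: S1 = 265; m = -9; remainder = value at the root: 4*(-9)^3 + 8*(-9)^2 - 9*(-9)^1 - 7 = (-2916) + (648) + (81) + (-7) = -2194; answer -2194
Part III: S2 = -2194; r = 1; f(2) = 1*(50) + 1*(1) = 51; iterating: f(2)=51, f(3)=101, f(4)=152, f(5)=253, f(6)=405, f(7)=658, f(8)=1063, f(9)=1721, f(10)=2784, f(11)=4505, f(12)=7289, f(13)=11794, f(14)=19083, f(15)=30877; answer 30877

30877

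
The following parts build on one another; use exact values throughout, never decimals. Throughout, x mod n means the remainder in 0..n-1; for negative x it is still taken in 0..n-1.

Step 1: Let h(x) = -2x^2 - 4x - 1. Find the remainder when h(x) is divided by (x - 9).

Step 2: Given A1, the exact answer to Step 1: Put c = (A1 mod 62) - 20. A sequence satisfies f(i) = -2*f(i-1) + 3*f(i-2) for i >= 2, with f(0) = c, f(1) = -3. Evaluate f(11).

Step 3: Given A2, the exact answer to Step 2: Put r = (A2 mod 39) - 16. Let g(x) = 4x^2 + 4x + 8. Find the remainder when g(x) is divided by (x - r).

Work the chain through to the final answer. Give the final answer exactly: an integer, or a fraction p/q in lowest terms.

Step 1: remainder = value at the root: -2*(9)^2 - 4*(9)^1 - 1 = (-162) + (-36) + (-1) = -199; answer -199
Step 2: A1 = -199; c = 29; f(2) = -2*(-3) + 3*(29) = 93; iterating: f(2)=93, f(3)=-195, f(4)=669, f(5)=-1923, f(6)=5853, f(7)=-17475, f(8)=52509, f(9)=-157443, f(10)=472413, f(11)=-1417155; answer -1417155
Step 3: A2 = -1417155; r = 11; remainder = value at the root: 4*(11)^2 + 4*(11)^1 + 8 = (484) + (44) + (8) = 536; answer 536

536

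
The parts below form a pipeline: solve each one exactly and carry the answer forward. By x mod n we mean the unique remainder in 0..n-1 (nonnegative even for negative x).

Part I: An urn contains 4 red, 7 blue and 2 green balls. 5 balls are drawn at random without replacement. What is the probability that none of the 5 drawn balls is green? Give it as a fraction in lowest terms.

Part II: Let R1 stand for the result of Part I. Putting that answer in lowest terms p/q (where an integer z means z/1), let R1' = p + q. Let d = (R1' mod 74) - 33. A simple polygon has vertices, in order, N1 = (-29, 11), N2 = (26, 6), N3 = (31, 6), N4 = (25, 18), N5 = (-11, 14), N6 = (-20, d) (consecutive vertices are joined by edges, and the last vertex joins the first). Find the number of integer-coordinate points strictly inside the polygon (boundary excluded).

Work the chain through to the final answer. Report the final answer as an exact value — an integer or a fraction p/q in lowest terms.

428

Part I: total draws C(13,5) = 1287; favorable C(11,5) = 462; P = 14/39; answer 14/39
Part II: R1 = 14/39; threaded value p + q = 53; d = 20; cross terms: (-29*6 - 26*11)=-460, (26*6 - 31*6)=-30, (31*18 - 25*6)=408, (25*14 - -11*18)=548, (-11*20 - -20*14)=60, (-20*11 - -29*20)=360; twice the area = |886| = 886; area = 443; boundary points = 5 + 5 + 6 + 4 + 3 + 9 = 32; strictly interior points = area - boundary/2 + 1 = 428; answer 428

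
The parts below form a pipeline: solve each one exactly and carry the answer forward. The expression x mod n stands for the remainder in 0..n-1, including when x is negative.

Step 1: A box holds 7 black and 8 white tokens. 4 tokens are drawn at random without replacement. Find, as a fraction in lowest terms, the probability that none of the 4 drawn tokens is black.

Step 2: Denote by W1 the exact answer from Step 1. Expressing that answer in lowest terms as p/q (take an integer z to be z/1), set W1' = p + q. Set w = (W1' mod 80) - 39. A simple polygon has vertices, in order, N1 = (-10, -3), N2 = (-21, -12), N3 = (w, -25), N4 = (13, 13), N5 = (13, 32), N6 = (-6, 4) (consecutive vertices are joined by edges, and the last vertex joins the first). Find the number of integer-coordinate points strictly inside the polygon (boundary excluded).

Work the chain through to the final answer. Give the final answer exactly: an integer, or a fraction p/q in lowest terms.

742

Step 1: total draws C(15,4) = 1365; favorable C(8,4) = 70; P = 2/39; answer 2/39
Step 2: W1 = 2/39; threaded value p + q = 41; w = 2; cross terms: (-10*-12 - -21*-3)=57, (-21*-25 - 2*-12)=549, (2*13 - 13*-25)=351, (13*32 - 13*13)=247, (13*4 - -6*32)=244, (-6*-3 - -10*4)=58; twice the area = |1506| = 1506; area = 753; boundary points = 1 + 1 + 1 + 19 + 1 + 1 = 24; strictly interior points = area - boundary/2 + 1 = 742; answer 742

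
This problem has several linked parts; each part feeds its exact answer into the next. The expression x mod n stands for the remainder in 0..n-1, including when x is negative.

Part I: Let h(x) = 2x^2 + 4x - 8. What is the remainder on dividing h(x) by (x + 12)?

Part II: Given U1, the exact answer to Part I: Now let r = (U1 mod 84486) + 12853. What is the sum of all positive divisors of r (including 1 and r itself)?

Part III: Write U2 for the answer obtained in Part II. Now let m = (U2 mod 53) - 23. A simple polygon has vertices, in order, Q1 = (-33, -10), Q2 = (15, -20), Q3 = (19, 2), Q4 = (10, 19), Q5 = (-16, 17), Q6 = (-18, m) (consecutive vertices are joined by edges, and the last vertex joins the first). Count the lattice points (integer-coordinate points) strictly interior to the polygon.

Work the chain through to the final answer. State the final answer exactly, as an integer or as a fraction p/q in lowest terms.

Part I: remainder = value at the root: 2*(-12)^2 + 4*(-12)^1 - 8 = (288) + (-48) + (-8) = 232; answer 232
Part II: U1 = 232; r = 13085; 13085 = 5 * 2617; sigma = (1 + 5) * (1 + 2617) = 6 * 2618 = 15708; answer 15708
Part III: U2 = 15708; m = -3; cross terms: (-33*-20 - 15*-10)=810, (15*2 - 19*-20)=410, (19*19 - 10*2)=341, (10*17 - -16*19)=474, (-16*-3 - -18*17)=354, (-18*-10 - -33*-3)=81; twice the area = |2470| = 2470; area = 1235; boundary points = 2 + 2 + 1 + 2 + 2 + 1 = 10; strictly interior points = area - boundary/2 + 1 = 1231; answer 1231

1231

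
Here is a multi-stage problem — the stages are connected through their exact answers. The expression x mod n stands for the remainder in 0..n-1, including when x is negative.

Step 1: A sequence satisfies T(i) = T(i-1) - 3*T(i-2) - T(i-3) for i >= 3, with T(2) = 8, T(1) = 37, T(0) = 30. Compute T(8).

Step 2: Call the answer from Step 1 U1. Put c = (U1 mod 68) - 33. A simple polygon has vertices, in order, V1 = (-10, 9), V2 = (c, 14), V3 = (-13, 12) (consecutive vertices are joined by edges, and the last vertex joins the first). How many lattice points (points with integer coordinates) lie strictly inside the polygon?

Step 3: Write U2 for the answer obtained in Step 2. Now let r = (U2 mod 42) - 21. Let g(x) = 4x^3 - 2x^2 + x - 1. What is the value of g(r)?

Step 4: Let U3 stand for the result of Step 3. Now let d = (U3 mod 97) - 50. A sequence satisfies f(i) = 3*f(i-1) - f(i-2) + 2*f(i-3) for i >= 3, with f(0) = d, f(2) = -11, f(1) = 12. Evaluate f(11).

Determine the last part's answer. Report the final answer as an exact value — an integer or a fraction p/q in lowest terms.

Step 1: T(3) = 1*(8) - 3*(37) - 1*(30) = -133; iterating: T(3)=-133, T(4)=-194, T(5)=197, T(6)=912, T(7)=515, T(8)=-2418; answer -2418
Step 2: U1 = -2418; c = -3; cross terms: (-10*14 - -3*9)=-113, (-3*12 - -13*14)=146, (-13*9 - -10*12)=3; twice the area = |36| = 36; area = 18; boundary points = 1 + 2 + 3 = 6; strictly interior points = area - boundary/2 + 1 = 16; answer 16
Step 3: U2 = 16; r = -5; 4*(-5)^3 - 2*(-5)^2 + 1*(-5)^1 - 1 = (-500) + (-50) + (-5) + (-1) = -556; answer -556
Step 4: U3 = -556; d = -24; f(3) = 3*(-11) - 1*(12) + 2*(-24) = -93; iterating: f(3)=-93, f(4)=-244, f(5)=-661, f(6)=-1925, f(7)=-5602, f(8)=-16203, f(9)=-46857, f(10)=-135572, f(11)=-392265; answer -392265

-392265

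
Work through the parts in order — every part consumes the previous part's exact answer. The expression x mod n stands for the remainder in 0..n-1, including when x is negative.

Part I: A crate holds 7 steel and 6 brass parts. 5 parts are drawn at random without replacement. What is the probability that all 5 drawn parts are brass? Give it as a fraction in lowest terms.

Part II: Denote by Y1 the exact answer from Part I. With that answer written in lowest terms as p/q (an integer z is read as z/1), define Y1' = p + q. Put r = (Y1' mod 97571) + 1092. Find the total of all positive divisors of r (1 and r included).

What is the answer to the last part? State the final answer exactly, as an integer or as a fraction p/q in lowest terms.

1524

Part I: total draws C(13,5) = 1287; favorable C(6,5) = 6; P = 2/429; answer 2/429
Part II: Y1 = 2/429; threaded value p + q = 431; r = 1523; 1523 is prime, so its only divisors are 1 and 1523; sigma = 1 + 1523 = 1524; answer 1524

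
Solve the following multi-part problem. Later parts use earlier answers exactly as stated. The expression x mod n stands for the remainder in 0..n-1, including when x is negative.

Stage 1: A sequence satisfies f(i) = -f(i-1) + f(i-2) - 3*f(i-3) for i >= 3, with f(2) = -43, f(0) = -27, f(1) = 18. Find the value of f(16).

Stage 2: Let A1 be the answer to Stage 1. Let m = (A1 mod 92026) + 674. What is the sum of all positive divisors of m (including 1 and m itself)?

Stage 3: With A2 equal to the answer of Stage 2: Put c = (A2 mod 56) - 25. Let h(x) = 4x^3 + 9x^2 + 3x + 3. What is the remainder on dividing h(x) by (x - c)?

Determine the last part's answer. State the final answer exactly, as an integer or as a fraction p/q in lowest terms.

Stage 1: f(3) = -1*(-43) + 1*(18) - 3*(-27) = 142; iterating: f(3)=142, f(4)=-239, f(5)=510, f(6)=-1175, f(7)=2402, f(8)=-5107, f(9)=11034, f(10)=-23347, f(11)=49702, f(12)=-106151, f(13)=225894, f(14)=-481151, f(15)=1025498, f(16)=-2184331; answer -2184331
Stage 2: A1 = -2184331; m = 24967; 24967 is prime, so its only divisors are 1 and 24967; sigma = 1 + 24967 = 24968; answer 24968
Stage 3: A2 = 24968; c = 23; remainder = value at the root: 4*(23)^3 + 9*(23)^2 + 3*(23)^1 + 3 = (48668) + (4761) + (69) + (3) = 53501; answer 53501

53501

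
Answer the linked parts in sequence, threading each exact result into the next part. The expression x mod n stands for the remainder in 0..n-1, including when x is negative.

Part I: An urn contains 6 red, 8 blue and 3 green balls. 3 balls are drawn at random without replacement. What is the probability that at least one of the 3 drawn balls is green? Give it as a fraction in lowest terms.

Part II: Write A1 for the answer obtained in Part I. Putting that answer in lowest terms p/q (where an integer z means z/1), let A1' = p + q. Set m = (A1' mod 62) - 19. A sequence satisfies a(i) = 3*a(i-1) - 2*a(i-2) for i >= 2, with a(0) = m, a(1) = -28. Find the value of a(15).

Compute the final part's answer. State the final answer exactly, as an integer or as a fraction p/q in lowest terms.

Part I: total draws C(17,3) = 680; complement C(14,3) = 364; favorable 680 - 364 = 316; P = 79/170; answer 79/170
Part II: A1 = 79/170; threaded value p + q = 249; m = -18; a(2) = 3*(-28) - 2*(-18) = -48; iterating: a(2)=-48, a(3)=-88, a(4)=-168, a(5)=-328, a(6)=-648, a(7)=-1288, a(8)=-2568, a(9)=-5128, a(10)=-10248, a(11)=-20488, a(12)=-40968, a(13)=-81928, a(14)=-163848, a(15)=-327688; answer -327688

-327688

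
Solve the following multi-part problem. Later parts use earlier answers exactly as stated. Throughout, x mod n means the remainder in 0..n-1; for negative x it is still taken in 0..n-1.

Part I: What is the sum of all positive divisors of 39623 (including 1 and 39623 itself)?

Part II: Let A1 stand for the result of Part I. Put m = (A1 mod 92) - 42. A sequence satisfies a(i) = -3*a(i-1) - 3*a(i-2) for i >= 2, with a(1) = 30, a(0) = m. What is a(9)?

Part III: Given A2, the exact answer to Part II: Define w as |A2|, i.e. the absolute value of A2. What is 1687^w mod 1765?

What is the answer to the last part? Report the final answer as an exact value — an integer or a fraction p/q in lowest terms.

Part I: 39623 is prime, so its only divisors are 1 and 39623; sigma = 1 + 39623 = 39624; answer 39624
Part II: A1 = 39624; m = 22; a(2) = -3*(30) - 3*(22) = -156; iterating: a(2)=-156, a(3)=378, a(4)=-666, a(5)=864, a(6)=-594, a(7)=-810, a(8)=4212, a(9)=-10206; answer -10206
Part III: A2 = -10206; w = 10206; squarings mod 1765: 1687^1=1687, 1687^2=789, 1687^4=1241, 1687^8=1001, 1687^16=1246, 1687^32=1081, 1687^64=131, 1687^128=1276, 1687^256=846, 1687^512=891, 1687^1024=1396, 1687^2048=256, 1687^4096=231, 1687^8192=411; 1687^10206 = 1687^2 * 1687^4 * 1687^8 * 1687^16 * 1687^64 * 1687^128 * 1687^256 * 1687^512 * 1687^1024 * 1687^8192 = 689 (mod 1765); answer 689

689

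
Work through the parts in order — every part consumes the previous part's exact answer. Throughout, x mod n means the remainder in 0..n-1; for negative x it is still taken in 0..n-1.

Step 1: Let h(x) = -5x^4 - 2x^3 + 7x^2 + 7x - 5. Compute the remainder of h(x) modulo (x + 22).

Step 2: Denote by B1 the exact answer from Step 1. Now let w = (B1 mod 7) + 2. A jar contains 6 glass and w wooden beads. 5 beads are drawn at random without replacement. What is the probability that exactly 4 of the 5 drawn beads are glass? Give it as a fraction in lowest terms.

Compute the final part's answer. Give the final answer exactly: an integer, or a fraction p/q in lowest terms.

60/1001

Step 1: remainder = value at the root: -5*(-22)^4 - 2*(-22)^3 + 7*(-22)^2 + 7*(-22)^1 - 5 = (-1171280) + (21296) + (3388) + (-154) + (-5) = -1146755; answer -1146755
Step 2: B1 = -1146755; w = 8; total draws C(14,5) = 2002; favorable C(6,4)*C(8,1) = 120; P = 60/1001; answer 60/1001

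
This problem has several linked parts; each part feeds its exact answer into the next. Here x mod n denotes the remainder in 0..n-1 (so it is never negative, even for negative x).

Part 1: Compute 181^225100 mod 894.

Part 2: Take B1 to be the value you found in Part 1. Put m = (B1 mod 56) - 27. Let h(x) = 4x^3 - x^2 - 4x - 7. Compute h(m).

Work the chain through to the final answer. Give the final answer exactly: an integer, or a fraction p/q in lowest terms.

-42995

Part 1: squarings mod 894: 181^1=181, 181^2=577, 181^4=361, 181^8=691, 181^16=85, 181^32=73, 181^64=859, 181^128=331, 181^256=493, 181^512=775, 181^1024=751, 181^2048=781, 181^4096=253, 181^8192=535, 181^16384=145, 181^32768=463, 181^65536=703, 181^131072=721; 181^225100 = 181^4 * 181^8 * 181^64 * 181^256 * 181^512 * 181^1024 * 181^2048 * 181^8192 * 181^16384 * 181^65536 * 181^131072 = 229 (mod 894); answer 229
Part 2: B1 = 229; m = -22; 4*(-22)^3 - 1*(-22)^2 - 4*(-22)^1 - 7 = (-42592) + (-484) + (88) + (-7) = -42995; answer -42995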